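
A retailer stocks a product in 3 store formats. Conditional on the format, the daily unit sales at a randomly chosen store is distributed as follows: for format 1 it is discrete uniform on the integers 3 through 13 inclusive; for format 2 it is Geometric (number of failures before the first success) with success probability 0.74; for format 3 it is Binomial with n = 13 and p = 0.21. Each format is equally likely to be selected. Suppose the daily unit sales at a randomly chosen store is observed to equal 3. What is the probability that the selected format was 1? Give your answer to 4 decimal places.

0.2563

Likelihoods P(X=3 | ·): 1: 0.0909091; 2: 0.0130062; 3: 0.250781.
Posterior ∝ prior × likelihood. Numerator for 1: 0.333333·0.0909091 = 0.030303.
Normalizing constant: 0.333333·0.0909091 + 0.333333·0.0130062 + 0.333333·0.250781 = 0.118232.
P(1 | observation) = 0.030303 / 0.118232 = 0.256301.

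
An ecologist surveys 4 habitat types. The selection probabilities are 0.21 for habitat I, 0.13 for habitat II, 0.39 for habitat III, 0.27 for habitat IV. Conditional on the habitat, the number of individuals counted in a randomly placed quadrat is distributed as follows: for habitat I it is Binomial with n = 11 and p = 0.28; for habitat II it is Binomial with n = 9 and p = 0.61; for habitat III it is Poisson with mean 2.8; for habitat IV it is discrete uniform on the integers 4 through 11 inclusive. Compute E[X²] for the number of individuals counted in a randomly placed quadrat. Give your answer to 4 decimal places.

For each component E[X²] = Var + (mean)², giving I: 11.704; II: 32.2812; III: 10.64; IV: 61.5.
Overall E[X²] = 0.21·11.704 + 0.13·32.2812 + 0.39·10.64 + 0.27·61.5 = 27.409.

27.4090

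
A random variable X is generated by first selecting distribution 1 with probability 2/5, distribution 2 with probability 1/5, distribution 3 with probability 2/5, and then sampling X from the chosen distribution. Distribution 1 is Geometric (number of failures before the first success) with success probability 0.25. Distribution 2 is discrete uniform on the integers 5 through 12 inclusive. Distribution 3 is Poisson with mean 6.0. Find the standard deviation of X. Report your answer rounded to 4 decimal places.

3.5511

Per component, 1: μ=3, E[X²]=21; 2: μ=8.5, E[X²]=77.5; 3: μ=6, E[X²]=42.
E[X] = 0.4·3 + 0.2·8.5 + 0.4·6 = 5.3.
E[X²] = 0.4·21 + 0.2·77.5 + 0.4·42 = 40.7.
Var(X) = E[X²] − (E[X])² = 40.7 − 28.09 = 12.61.
SD(X) = √12.61 = 3.55106.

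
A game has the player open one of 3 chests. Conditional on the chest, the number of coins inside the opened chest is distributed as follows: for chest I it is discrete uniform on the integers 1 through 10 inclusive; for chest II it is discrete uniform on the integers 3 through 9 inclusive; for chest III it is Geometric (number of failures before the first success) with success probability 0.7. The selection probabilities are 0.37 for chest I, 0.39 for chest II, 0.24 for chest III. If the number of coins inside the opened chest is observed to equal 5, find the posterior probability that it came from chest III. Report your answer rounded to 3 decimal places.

0.004

Likelihoods P(X=5 | ·): I: 0.1; II: 0.142857; III: 0.001701.
Posterior ∝ prior × likelihood. Numerator for III: 0.24·0.001701 = 0.00040824.
Normalizing constant: 0.37·0.1 + 0.39·0.142857 + 0.24·0.001701 = 0.0931225.
P(III | observation) = 0.00040824 / 0.0931225 = 0.0043839.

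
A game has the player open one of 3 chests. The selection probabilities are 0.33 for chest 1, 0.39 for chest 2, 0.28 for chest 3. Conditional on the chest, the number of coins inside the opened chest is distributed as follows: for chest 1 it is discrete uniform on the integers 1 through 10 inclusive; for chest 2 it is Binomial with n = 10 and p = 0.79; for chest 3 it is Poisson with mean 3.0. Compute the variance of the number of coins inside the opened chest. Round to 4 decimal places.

8.1502

Per component, 1: μ=5.5, E[X²]=38.5; 2: μ=7.9, E[X²]=64.069; 3: μ=3, E[X²]=12.
E[X] = 0.33·5.5 + 0.39·7.9 + 0.28·3 = 5.736.
E[X²] = 0.33·38.5 + 0.39·64.069 + 0.28·12 = 41.0519.
Var(X) = E[X²] − (E[X])² = 41.0519 − 32.9017 = 8.15021.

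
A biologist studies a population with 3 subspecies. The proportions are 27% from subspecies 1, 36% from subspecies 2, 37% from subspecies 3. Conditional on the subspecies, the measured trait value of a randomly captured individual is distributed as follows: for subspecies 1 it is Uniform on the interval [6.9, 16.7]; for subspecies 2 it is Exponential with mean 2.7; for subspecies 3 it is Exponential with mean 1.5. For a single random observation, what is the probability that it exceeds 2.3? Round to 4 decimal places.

Conditional on each subspecies, P(X > 2.3): 1: 1; 2: 0.426624; 3: 0.215815.
By total probability, P(X > 2.3) = 0.27·1 + 0.36·0.426624 + 0.37·0.215815 = 0.503436.

0.5034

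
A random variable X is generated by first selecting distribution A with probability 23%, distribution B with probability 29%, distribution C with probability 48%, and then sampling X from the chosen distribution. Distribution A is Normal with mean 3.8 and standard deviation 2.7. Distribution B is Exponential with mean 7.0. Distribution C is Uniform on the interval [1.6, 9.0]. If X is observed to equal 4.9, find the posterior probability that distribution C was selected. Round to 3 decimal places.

Likelihoods f(4.9 | ·): A: 0.135989; B: 0.0709408; C: 0.135135.
Posterior ∝ prior × likelihood. Numerator for C: 0.48·0.135135 = 0.0648649.
Normalizing constant: 0.23·0.135989 + 0.29·0.0709408 + 0.48·0.135135 = 0.116715.
P(C | observation) = 0.0648649 / 0.116715 = 0.555753.

0.556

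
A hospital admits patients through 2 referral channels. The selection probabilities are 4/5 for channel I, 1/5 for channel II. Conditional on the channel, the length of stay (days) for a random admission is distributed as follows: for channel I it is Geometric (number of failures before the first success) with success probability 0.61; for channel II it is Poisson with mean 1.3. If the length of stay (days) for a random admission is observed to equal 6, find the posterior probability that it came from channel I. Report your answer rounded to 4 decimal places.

Likelihoods P(X=6 | ·): I: 0.00214643; II: 0.00182703.
Posterior ∝ prior × likelihood. Numerator for I: 0.8·0.00214643 = 0.00171715.
Normalizing constant: 0.8·0.00214643 + 0.2·0.00182703 = 0.00208255.
P(I | observation) = 0.00171715 / 0.00208255 = 0.82454.

0.8245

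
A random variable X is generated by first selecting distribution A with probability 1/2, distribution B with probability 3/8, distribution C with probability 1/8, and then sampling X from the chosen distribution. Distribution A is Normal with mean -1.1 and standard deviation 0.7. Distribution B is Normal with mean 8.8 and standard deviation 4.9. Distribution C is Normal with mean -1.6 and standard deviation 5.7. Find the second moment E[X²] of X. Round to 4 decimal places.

For each component E[X²] = Var + (mean)², giving A: 1.7; B: 101.45; C: 35.05.
Overall E[X²] = 0.5·1.7 + 0.375·101.45 + 0.125·35.05 = 43.275.

43.2750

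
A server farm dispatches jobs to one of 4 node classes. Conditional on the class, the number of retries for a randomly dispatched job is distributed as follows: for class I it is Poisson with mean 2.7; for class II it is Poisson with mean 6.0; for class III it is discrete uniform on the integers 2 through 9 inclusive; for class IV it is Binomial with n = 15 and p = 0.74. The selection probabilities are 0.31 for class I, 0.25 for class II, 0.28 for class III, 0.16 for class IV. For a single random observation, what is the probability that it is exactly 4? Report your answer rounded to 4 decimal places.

Conditional on each class, P(X = 4): I: 0.148816; II: 0.133853; III: 0.125; IV: 0.000150233.
By total probability, P(X = 4) = 0.31·0.148816 + 0.25·0.133853 + 0.28·0.125 + 0.16·0.000150233 = 0.11462.

0.1146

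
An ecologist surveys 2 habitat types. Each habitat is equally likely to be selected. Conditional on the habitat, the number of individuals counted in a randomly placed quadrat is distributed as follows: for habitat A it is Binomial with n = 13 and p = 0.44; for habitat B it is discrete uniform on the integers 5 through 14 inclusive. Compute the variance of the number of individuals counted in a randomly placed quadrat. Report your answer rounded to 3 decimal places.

9.299

Per component, A: μ=5.72, E[X²]=35.9216; B: μ=9.5, E[X²]=98.5.
E[X] = 0.5·5.72 + 0.5·9.5 = 7.61.
E[X²] = 0.5·35.9216 + 0.5·98.5 = 67.2108.
Var(X) = E[X²] − (E[X])² = 67.2108 − 57.9121 = 9.2987.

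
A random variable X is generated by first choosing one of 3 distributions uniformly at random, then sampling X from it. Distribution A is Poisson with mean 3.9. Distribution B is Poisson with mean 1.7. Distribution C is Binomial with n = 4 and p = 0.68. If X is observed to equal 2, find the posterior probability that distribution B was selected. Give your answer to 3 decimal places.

Likelihoods P(X=2 | ·): A: 0.15394; B: 0.263978; C: 0.284099.
Posterior ∝ prior × likelihood. Numerator for B: 0.333333·0.263978 = 0.0879926.
Normalizing constant: 0.333333·0.15394 + 0.333333·0.263978 + 0.333333·0.284099 = 0.234005.
P(B | observation) = 0.0879926 / 0.234005 = 0.376028.

0.376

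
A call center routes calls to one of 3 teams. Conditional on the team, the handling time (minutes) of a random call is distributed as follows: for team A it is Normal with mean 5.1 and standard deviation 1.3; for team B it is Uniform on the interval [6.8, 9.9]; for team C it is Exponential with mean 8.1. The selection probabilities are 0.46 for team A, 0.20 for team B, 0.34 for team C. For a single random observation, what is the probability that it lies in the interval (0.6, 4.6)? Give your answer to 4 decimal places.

Conditional on each team, P(0.6 < X < 4.6): A: 0.349993; B: 0; C: 0.361889.
By total probability, P(0.6 < X < 4.6) = 0.46·0.349993 + 0.2·0 + 0.34·0.361889 = 0.284039.

0.2840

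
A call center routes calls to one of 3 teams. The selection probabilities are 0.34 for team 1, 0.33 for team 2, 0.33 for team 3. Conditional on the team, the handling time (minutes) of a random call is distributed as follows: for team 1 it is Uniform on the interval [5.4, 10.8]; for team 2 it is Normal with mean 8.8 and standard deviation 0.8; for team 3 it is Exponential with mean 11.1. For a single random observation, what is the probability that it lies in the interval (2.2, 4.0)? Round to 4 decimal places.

Conditional on each team, P(2.2 < X < 4.0): 1: 0; 2: 9.86588e-10; 3: 0.122782.
By total probability, P(2.2 < X < 4.0) = 0.34·0 + 0.33·9.86588e-10 + 0.33·0.122782 = 0.0405182.

0.0405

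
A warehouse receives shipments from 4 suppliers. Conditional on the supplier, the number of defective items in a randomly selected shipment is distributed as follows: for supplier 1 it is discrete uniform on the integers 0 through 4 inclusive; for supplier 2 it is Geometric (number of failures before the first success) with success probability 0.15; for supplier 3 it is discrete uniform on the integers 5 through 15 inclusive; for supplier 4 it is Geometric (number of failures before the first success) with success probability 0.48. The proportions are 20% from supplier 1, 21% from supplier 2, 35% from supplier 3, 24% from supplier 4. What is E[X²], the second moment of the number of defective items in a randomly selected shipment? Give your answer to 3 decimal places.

For each component E[X²] = Var + (mean)², giving 1: 6; 2: 69.8889; 3: 110; 4: 3.43056.
Overall E[X²] = 0.2·6 + 0.21·69.8889 + 0.35·110 + 0.24·3.43056 = 55.2.

55.200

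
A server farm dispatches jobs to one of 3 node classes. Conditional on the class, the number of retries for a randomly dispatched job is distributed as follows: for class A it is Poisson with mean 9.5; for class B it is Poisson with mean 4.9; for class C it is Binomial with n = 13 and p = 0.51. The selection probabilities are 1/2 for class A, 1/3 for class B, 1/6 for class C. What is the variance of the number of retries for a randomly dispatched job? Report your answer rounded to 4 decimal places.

Per component, A: μ=9.5, E[X²]=99.75; B: μ=4.9, E[X²]=28.91; C: μ=6.63, E[X²]=47.2056.
E[X] = 0.5·9.5 + 0.333333·4.9 + 0.166667·6.63 = 7.48833.
E[X²] = 0.5·99.75 + 0.333333·28.91 + 0.166667·47.2056 = 67.3793.
Var(X) = E[X²] − (E[X])² = 67.3793 − 56.0751 = 11.3041.

11.3041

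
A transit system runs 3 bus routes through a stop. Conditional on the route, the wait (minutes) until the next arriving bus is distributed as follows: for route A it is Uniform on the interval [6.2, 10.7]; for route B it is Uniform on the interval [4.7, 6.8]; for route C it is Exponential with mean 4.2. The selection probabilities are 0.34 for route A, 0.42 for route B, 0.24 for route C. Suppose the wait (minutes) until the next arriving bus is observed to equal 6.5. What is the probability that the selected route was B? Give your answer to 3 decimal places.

0.695

Likelihoods f(6.5 | ·): A: 0.222222; B: 0.47619; C: 0.0506557.
Posterior ∝ prior × likelihood. Numerator for B: 0.42·0.47619 = 0.2.
Normalizing constant: 0.34·0.222222 + 0.42·0.47619 + 0.24·0.0506557 = 0.287713.
P(B | observation) = 0.2 / 0.287713 = 0.695137.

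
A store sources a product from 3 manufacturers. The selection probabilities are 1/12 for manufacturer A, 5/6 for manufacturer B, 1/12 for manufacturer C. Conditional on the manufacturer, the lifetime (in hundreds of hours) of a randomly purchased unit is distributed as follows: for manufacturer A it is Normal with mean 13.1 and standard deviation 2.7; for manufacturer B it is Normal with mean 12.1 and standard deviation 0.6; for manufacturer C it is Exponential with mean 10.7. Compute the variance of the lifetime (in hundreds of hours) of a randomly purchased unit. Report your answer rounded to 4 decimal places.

Per component, A: μ=13.1, E[X²]=178.9; B: μ=12.1, E[X²]=146.77; C: μ=10.7, E[X²]=228.98.
E[X] = 0.0833333·13.1 + 0.833333·12.1 + 0.0833333·10.7 = 12.0667.
E[X²] = 0.0833333·178.9 + 0.833333·146.77 + 0.0833333·228.98 = 156.298.
Var(X) = E[X²] − (E[X])² = 156.298 − 145.604 = 10.6939.

10.6939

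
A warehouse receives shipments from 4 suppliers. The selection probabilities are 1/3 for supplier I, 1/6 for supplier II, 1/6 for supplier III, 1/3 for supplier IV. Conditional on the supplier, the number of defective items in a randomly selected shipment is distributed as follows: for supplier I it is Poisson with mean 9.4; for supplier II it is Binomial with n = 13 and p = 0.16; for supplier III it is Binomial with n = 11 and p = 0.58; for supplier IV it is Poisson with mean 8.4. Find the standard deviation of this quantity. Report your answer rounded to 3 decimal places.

3.637

Per component, I: μ=9.4, E[X²]=97.76; II: μ=2.08, E[X²]=6.0736; III: μ=6.38, E[X²]=43.384; IV: μ=8.4, E[X²]=78.96.
E[X] = 0.333333·9.4 + 0.166667·2.08 + 0.166667·6.38 + 0.333333·8.4 = 7.34333.
E[X²] = 0.333333·97.76 + 0.166667·6.0736 + 0.166667·43.384 + 0.333333·78.96 = 67.1496.
Var(X) = E[X²] − (E[X])² = 67.1496 − 53.9245 = 13.2251.
SD(X) = √13.2251 = 3.63663.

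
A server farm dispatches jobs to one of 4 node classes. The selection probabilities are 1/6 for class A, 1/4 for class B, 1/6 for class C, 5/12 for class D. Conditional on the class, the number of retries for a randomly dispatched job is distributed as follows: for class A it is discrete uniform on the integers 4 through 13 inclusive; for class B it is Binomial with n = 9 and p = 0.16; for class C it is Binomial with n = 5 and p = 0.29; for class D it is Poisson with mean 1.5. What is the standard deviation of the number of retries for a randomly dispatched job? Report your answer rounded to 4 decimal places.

3.0553

Per component, A: μ=8.5, E[X²]=80.5; B: μ=1.44, E[X²]=3.2832; C: μ=1.45, E[X²]=3.132; D: μ=1.5, E[X²]=3.75.
E[X] = 0.166667·8.5 + 0.25·1.44 + 0.166667·1.45 + 0.416667·1.5 = 2.64333.
E[X²] = 0.166667·80.5 + 0.25·3.2832 + 0.166667·3.132 + 0.416667·3.75 = 16.322.
Var(X) = E[X²] − (E[X])² = 16.322 − 6.98721 = 9.33476.
SD(X) = √9.33476 = 3.05528.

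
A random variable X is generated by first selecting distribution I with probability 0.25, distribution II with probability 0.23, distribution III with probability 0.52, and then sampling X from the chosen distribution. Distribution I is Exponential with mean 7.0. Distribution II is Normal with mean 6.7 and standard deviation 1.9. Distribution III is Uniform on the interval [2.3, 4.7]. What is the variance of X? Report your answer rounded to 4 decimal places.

16.1523

Per component, I: μ=7, E[X²]=98; II: μ=6.7, E[X²]=48.5; III: μ=3.5, E[X²]=12.73.
E[X] = 0.25·7 + 0.23·6.7 + 0.52·3.5 = 5.111.
E[X²] = 0.25·98 + 0.23·48.5 + 0.52·12.73 = 42.2746.
Var(X) = E[X²] − (E[X])² = 42.2746 − 26.1223 = 16.1523.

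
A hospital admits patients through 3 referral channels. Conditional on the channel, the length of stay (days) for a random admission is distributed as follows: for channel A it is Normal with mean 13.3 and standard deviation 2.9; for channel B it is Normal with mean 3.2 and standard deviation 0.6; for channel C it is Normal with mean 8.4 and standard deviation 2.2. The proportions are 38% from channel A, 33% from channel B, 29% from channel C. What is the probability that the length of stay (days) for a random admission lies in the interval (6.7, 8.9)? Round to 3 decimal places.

Conditional on each channel, P(6.7 < X < 8.9): A: 0.0531757; B: 2.71654e-09; C: 0.370052.
By total probability, P(6.7 < X < 8.9) = 0.38·0.0531757 + 0.33·2.71654e-09 + 0.29·0.370052 = 0.127522.

0.128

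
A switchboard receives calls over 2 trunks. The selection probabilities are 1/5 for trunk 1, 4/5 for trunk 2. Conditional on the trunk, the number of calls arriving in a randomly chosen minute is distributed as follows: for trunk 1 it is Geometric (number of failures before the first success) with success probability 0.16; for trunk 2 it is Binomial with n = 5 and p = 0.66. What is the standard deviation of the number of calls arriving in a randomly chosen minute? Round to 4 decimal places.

Per component, 1: μ=5.25, E[X²]=60.375; 2: μ=3.3, E[X²]=12.012.
E[X] = 0.2·5.25 + 0.8·3.3 = 3.69.
E[X²] = 0.2·60.375 + 0.8·12.012 = 21.6846.
Var(X) = E[X²] − (E[X])² = 21.6846 − 13.6161 = 8.0685.
SD(X) = √8.0685 = 2.84051.

2.8405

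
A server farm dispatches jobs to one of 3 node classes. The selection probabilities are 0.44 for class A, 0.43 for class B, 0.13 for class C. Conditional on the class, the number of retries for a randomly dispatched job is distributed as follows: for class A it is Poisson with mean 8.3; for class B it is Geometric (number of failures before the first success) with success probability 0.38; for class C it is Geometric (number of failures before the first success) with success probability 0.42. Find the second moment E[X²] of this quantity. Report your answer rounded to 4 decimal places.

For each component E[X²] = Var + (mean)², giving A: 77.19; B: 6.95568; C: 5.19501.
Overall E[X²] = 0.44·77.19 + 0.43·6.95568 + 0.13·5.19501 = 37.6299.

37.6299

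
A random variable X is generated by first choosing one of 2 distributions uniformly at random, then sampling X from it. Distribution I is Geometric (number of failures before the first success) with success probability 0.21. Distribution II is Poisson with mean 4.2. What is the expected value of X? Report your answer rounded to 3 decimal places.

3.981

Component means — I: 3.7619; II: 4.2.
E[X] = 0.5·3.7619 + 0.5·4.2 = 3.98095.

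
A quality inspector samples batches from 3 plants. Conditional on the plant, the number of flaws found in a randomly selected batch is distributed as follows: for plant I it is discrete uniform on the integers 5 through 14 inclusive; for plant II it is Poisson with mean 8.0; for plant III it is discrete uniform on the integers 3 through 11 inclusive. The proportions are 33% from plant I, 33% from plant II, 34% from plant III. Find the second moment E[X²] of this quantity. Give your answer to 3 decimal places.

75.192

For each component E[X²] = Var + (mean)², giving I: 98.5; II: 72; III: 55.6667.
Overall E[X²] = 0.33·98.5 + 0.33·72 + 0.34·55.6667 = 75.1917.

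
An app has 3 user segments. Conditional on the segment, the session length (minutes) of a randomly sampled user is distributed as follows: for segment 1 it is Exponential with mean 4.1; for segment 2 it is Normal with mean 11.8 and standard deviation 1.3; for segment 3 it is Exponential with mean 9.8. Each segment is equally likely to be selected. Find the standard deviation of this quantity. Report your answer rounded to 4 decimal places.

Per component, 1: μ=4.1, E[X²]=33.62; 2: μ=11.8, E[X²]=140.93; 3: μ=9.8, E[X²]=192.08.
E[X] = 0.333333·4.1 + 0.333333·11.8 + 0.333333·9.8 = 8.56667.
E[X²] = 0.333333·33.62 + 0.333333·140.93 + 0.333333·192.08 = 122.21.
Var(X) = E[X²] − (E[X])² = 122.21 − 73.3878 = 48.8222.
SD(X) = √48.8222 = 6.98729.

6.9873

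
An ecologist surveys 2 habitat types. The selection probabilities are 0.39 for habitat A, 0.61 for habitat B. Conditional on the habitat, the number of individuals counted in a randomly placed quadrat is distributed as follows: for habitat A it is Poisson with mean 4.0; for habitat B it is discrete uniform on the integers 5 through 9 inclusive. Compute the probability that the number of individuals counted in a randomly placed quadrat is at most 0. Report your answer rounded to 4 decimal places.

Conditional on each habitat, P(X ≤ 0): A: 0.0183156; B: 0.
By total probability, P(X ≤ 0) = 0.39·0.0183156 + 0.61·0 = 0.0071431.

0.0071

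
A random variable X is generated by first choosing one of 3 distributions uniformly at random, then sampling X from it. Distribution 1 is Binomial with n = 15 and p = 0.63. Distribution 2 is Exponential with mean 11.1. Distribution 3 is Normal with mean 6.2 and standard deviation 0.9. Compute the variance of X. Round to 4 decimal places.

Per component, 1: μ=9.45, E[X²]=92.799; 2: μ=11.1, E[X²]=246.42; 3: μ=6.2, E[X²]=39.25.
E[X] = 0.333333·9.45 + 0.333333·11.1 + 0.333333·6.2 = 8.91667.
E[X²] = 0.333333·92.799 + 0.333333·246.42 + 0.333333·39.25 = 126.156.
Var(X) = E[X²] − (E[X])² = 126.156 − 79.5069 = 46.6494.

46.6494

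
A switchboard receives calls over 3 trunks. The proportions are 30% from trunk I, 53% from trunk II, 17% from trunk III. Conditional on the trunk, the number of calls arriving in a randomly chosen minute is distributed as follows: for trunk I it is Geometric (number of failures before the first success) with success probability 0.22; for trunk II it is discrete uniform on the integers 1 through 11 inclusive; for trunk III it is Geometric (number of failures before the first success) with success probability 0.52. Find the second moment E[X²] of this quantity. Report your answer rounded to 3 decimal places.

33.432

For each component E[X²] = Var + (mean)², giving I: 28.686; II: 46; III: 2.62722.
Overall E[X²] = 0.3·28.686 + 0.53·46 + 0.17·2.62722 = 33.4324.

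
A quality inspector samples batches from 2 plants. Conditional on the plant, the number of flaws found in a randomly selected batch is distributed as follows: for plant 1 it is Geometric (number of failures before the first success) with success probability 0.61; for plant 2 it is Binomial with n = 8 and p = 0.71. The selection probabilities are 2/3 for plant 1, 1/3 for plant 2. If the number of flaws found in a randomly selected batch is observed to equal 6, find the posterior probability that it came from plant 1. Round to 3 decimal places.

Likelihoods P(X=6 | ·): 1: 0.00214643; 2: 0.301651.
Posterior ∝ prior × likelihood. Numerator for 1: 0.666667·0.00214643 = 0.00143096.
Normalizing constant: 0.666667·0.00214643 + 0.333333·0.301651 = 0.101981.
P(1 | observation) = 0.00143096 / 0.101981 = 0.0140316.

0.014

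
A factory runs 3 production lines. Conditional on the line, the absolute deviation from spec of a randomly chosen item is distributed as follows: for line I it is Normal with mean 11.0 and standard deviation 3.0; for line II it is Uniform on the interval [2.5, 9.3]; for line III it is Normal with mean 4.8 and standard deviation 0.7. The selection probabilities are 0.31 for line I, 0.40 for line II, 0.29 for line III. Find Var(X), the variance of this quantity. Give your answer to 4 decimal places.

11.2948

Per component, I: μ=11, E[X²]=130; II: μ=5.9, E[X²]=38.6633; III: μ=4.8, E[X²]=23.53.
E[X] = 0.31·11 + 0.4·5.9 + 0.29·4.8 = 7.162.
E[X²] = 0.31·130 + 0.4·38.6633 + 0.29·23.53 = 62.589.
Var(X) = E[X²] − (E[X])² = 62.589 − 51.2942 = 11.2948.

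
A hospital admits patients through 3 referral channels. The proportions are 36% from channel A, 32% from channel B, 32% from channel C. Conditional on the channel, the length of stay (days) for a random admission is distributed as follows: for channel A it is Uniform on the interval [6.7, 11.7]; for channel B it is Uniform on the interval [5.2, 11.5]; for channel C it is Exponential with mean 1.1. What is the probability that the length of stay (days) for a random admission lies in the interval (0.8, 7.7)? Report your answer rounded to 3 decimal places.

0.353

Conditional on each channel, P(0.8 < X < 7.7): A: 0.2; B: 0.396825; C: 0.482313.
By total probability, P(0.8 < X < 7.7) = 0.36·0.2 + 0.32·0.396825 + 0.32·0.482313 = 0.353324.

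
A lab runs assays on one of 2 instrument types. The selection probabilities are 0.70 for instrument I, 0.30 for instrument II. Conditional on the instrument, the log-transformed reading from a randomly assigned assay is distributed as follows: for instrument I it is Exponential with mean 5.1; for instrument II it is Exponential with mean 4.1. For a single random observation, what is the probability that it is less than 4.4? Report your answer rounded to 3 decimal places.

0.602

Conditional on each instrument, P(X < 4.4): I: 0.577998; II: 0.658077.
By total probability, P(X < 4.4) = 0.7·0.577998 + 0.3·0.658077 = 0.602022.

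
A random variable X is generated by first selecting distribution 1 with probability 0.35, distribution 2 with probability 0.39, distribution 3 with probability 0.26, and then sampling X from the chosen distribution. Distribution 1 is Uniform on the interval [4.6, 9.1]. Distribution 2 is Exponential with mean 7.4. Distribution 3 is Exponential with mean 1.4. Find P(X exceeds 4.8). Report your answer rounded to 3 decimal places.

Conditional on each component, P(X > 4.8): 1: 0.955556; 2: 0.522752; 3: 0.0324332.
By total probability, P(X > 4.8) = 0.35·0.955556 + 0.39·0.522752 + 0.26·0.0324332 = 0.54675.

0.547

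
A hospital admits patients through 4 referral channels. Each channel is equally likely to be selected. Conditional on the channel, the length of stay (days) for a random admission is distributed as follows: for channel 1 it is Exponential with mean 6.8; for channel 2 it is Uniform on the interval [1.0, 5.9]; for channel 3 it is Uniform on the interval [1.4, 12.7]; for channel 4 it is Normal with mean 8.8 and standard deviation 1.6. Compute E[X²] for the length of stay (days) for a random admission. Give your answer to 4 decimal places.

For each component E[X²] = Var + (mean)², giving 1: 92.48; 2: 13.9033; 3: 60.3433; 4: 80.
Overall E[X²] = 0.25·92.48 + 0.25·13.9033 + 0.25·60.3433 + 0.25·80 = 61.6817.

61.6817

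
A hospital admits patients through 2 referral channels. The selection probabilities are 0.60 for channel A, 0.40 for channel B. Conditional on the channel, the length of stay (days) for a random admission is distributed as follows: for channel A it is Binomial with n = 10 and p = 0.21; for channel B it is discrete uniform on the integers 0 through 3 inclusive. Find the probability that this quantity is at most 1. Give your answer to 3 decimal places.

0.408

Conditional on each channel, P(X ≤ 1): A: 0.346371; B: 0.5.
By total probability, P(X ≤ 1) = 0.6·0.346371 + 0.4·0.5 = 0.407823.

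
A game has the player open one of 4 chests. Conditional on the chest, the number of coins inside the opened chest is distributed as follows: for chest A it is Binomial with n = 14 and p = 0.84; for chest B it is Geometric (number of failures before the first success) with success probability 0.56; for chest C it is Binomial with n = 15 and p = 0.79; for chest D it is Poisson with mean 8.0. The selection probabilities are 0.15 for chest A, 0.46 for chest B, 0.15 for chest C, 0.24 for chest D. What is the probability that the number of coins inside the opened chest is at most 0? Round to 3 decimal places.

0.258

Conditional on each chest, P(X ≤ 0): A: 7.20576e-12; B: 0.56; C: 6.81223e-11; D: 0.000335463.
By total probability, P(X ≤ 0) = 0.15·7.20576e-12 + 0.46·0.56 + 0.15·6.81223e-11 + 0.24·0.000335463 = 0.257681.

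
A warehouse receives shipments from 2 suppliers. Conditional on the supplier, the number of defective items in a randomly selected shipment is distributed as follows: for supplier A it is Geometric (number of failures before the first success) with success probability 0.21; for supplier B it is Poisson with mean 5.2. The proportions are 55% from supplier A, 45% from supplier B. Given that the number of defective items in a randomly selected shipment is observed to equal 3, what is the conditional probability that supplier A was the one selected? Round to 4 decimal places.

0.4947

Likelihoods P(X=3 | ·): A: 0.103538; B: 0.129279.
Posterior ∝ prior × likelihood. Numerator for A: 0.55·0.103538 = 0.056946.
Normalizing constant: 0.55·0.103538 + 0.45·0.129279 = 0.115121.
P(A | observation) = 0.056946 / 0.115121 = 0.49466.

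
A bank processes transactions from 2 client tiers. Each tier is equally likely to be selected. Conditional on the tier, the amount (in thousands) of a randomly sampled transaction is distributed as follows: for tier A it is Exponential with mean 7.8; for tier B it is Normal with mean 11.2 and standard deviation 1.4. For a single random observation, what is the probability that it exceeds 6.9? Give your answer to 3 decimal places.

0.706

Conditional on each tier, P(X > 6.9): A: 0.412873; B: 0.998935.
By total probability, P(X > 6.9) = 0.5·0.412873 + 0.5·0.998935 = 0.705904.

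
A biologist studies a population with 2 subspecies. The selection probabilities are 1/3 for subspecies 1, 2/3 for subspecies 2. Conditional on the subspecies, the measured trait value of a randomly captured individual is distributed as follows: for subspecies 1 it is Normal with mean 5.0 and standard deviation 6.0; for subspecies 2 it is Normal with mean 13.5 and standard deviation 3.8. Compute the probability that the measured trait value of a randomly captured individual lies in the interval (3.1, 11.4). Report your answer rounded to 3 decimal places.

Conditional on each subspecies, P(3.1 < X < 11.4): 1: 0.481191; 2: 0.287156.
By total probability, P(3.1 < X < 11.4) = 0.333333·0.481191 + 0.666667·0.287156 = 0.351834.

0.352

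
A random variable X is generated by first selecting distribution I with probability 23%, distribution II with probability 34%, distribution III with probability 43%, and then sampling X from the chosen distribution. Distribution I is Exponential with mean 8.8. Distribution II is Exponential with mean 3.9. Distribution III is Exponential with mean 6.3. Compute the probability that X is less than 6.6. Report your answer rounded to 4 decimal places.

0.6779

Conditional on each component, P(X < 6.6): I: 0.527633; II: 0.815906; III: 0.649228.
By total probability, P(X < 6.6) = 0.23·0.527633 + 0.34·0.815906 + 0.43·0.649228 = 0.677932.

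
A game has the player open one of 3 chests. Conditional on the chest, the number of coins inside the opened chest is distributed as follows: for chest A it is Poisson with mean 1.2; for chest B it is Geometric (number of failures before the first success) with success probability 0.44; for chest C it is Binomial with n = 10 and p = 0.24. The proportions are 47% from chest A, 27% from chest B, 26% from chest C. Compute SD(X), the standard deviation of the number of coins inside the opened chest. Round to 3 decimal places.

Per component, A: μ=1.2, E[X²]=2.64; B: μ=1.27273, E[X²]=4.5124; C: μ=2.4, E[X²]=7.584.
E[X] = 0.47·1.2 + 0.27·1.27273 + 0.26·2.4 = 1.53164.
E[X²] = 0.47·2.64 + 0.27·4.5124 + 0.26·7.584 = 4.43099.
Var(X) = E[X²] − (E[X])² = 4.43099 − 2.34591 = 2.08508.
SD(X) = √2.08508 = 1.44398.

1.444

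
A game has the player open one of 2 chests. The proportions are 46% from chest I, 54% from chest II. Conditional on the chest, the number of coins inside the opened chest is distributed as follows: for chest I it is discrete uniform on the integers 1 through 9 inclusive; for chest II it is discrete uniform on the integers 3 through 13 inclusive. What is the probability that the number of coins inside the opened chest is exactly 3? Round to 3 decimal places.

Conditional on each chest, P(X = 3): I: 0.111111; II: 0.0909091.
By total probability, P(X = 3) = 0.46·0.111111 + 0.54·0.0909091 = 0.100202.

0.100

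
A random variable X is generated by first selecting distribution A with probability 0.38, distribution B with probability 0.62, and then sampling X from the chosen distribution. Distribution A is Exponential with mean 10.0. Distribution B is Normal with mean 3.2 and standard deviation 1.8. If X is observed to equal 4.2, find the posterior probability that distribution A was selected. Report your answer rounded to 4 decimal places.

Likelihoods f(4.2 | ·): A: 0.0657047; B: 0.18994.
Posterior ∝ prior × likelihood. Numerator for A: 0.38·0.0657047 = 0.0249678.
Normalizing constant: 0.38·0.0657047 + 0.62·0.18994 = 0.142731.
P(A | observation) = 0.0249678 / 0.142731 = 0.174929.

0.1749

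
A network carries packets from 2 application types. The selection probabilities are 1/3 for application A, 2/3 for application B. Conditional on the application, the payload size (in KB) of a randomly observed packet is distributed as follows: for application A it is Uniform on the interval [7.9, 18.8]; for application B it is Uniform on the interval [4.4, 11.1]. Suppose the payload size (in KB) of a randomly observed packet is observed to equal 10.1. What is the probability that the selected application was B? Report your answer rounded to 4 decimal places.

0.7649

Likelihoods f(10.1 | ·): A: 0.0917431; B: 0.149254.
Posterior ∝ prior × likelihood. Numerator for B: 0.666667·0.149254 = 0.0995025.
Normalizing constant: 0.333333·0.0917431 + 0.666667·0.149254 = 0.130084.
P(B | observation) = 0.0995025 / 0.130084 = 0.764912.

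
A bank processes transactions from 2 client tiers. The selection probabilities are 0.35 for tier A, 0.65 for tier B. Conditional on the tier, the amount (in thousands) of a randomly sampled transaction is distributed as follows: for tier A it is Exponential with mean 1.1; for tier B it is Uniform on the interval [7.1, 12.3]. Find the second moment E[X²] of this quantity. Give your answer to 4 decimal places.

63.4702

For each component E[X²] = Var + (mean)², giving A: 2.42; B: 96.3433.
Overall E[X²] = 0.35·2.42 + 0.65·96.3433 = 63.4702.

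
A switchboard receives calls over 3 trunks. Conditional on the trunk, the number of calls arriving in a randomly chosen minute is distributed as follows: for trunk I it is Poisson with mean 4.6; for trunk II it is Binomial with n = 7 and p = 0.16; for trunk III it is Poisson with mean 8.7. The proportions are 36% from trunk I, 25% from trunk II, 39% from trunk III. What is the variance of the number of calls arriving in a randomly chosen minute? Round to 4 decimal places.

Per component, I: μ=4.6, E[X²]=25.76; II: μ=1.12, E[X²]=2.1952; III: μ=8.7, E[X²]=84.39.
E[X] = 0.36·4.6 + 0.25·1.12 + 0.39·8.7 = 5.329.
E[X²] = 0.36·25.76 + 0.25·2.1952 + 0.39·84.39 = 42.7345.
Var(X) = E[X²] − (E[X])² = 42.7345 − 28.3982 = 14.3363.

14.3363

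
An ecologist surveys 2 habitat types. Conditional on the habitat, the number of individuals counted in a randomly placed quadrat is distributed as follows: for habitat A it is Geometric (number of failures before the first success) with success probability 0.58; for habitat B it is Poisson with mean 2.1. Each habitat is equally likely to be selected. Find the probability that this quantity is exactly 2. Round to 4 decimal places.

Conditional on each habitat, P(X = 2): A: 0.102312; B: 0.270016.
By total probability, P(X = 2) = 0.5·0.102312 + 0.5·0.270016 = 0.186164.

0.1862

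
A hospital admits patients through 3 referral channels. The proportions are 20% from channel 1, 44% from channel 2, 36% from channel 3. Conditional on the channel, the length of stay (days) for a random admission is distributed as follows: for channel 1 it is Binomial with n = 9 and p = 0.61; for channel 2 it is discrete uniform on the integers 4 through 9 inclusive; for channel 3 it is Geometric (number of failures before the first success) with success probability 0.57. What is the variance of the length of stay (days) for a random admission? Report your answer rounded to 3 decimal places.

Per component, 1: μ=5.49, E[X²]=32.2812; 2: μ=6.5, E[X²]=45.1667; 3: μ=0.754386, E[X²]=1.89258.
E[X] = 0.2·5.49 + 0.44·6.5 + 0.36·0.754386 = 4.22958.
E[X²] = 0.2·32.2812 + 0.44·45.1667 + 0.36·1.89258 = 27.0109.
Var(X) = E[X²] − (E[X])² = 27.0109 − 17.8893 = 9.12156.

9.122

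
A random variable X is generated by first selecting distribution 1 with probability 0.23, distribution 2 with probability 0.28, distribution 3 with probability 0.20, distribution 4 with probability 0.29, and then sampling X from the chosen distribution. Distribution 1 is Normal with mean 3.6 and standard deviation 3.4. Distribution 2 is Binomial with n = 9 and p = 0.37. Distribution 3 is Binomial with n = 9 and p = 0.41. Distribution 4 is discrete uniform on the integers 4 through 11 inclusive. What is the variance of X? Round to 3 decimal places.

Per component, 1: μ=3.6, E[X²]=24.52; 2: μ=3.33, E[X²]=13.1868; 3: μ=3.69, E[X²]=15.7932; 4: μ=7.5, E[X²]=61.5.
E[X] = 0.23·3.6 + 0.28·3.33 + 0.2·3.69 + 0.29·7.5 = 4.6734.
E[X²] = 0.23·24.52 + 0.28·13.1868 + 0.2·15.7932 + 0.29·61.5 = 30.3255.
Var(X) = E[X²] − (E[X])² = 30.3255 − 21.8407 = 8.48488.

8.485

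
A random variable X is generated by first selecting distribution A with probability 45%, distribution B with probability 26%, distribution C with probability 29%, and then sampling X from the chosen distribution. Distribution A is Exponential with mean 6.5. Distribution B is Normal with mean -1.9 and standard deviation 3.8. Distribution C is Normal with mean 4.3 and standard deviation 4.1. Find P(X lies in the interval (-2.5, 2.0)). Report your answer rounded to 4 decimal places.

0.2951

Conditional on each component, P(-2.5 < X < 2.0): A: 0.264859; B: 0.410359; C: 0.238802.
By total probability, P(-2.5 < X < 2.0) = 0.45·0.264859 + 0.26·0.410359 + 0.29·0.238802 = 0.295132.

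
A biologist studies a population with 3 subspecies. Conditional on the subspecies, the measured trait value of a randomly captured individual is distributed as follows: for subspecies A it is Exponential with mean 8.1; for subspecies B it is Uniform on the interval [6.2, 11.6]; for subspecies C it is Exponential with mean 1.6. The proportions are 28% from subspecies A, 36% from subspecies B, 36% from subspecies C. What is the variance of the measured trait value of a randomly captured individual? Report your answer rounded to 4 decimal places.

Per component, A: μ=8.1, E[X²]=131.22; B: μ=8.9, E[X²]=81.64; C: μ=1.6, E[X²]=5.12.
E[X] = 0.28·8.1 + 0.36·8.9 + 0.36·1.6 = 6.048.
E[X²] = 0.28·131.22 + 0.36·81.64 + 0.36·5.12 = 67.9752.
Var(X) = E[X²] − (E[X])² = 67.9752 − 36.5783 = 31.3969.

31.3969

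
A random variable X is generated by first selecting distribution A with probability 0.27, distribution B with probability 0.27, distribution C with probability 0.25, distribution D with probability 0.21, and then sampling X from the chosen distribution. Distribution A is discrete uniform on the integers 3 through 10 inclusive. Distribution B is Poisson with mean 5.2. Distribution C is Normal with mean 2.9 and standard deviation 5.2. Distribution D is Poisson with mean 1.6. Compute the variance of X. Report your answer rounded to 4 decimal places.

13.4575

Per component, A: μ=6.5, E[X²]=47.5; B: μ=5.2, E[X²]=32.24; C: μ=2.9, E[X²]=35.45; D: μ=1.6, E[X²]=4.16.
E[X] = 0.27·6.5 + 0.27·5.2 + 0.25·2.9 + 0.21·1.6 = 4.22.
E[X²] = 0.27·47.5 + 0.27·32.24 + 0.25·35.45 + 0.21·4.16 = 31.2659.
Var(X) = E[X²] − (E[X])² = 31.2659 − 17.8084 = 13.4575.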